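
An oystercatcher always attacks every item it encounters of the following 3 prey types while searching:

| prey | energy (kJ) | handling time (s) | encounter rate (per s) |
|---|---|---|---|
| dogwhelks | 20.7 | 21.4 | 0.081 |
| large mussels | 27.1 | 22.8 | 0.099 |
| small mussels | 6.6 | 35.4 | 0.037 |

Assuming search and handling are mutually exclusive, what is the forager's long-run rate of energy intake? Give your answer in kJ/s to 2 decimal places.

0.73 kJ/s

R = (0.081×20.7 + 0.099×27.1 + 0.037×6.6) / (1 + 0.081×21.4 + 0.099×22.8 + 0.037×35.4) = 4.604/6.3 = 0.7307 kJ/s.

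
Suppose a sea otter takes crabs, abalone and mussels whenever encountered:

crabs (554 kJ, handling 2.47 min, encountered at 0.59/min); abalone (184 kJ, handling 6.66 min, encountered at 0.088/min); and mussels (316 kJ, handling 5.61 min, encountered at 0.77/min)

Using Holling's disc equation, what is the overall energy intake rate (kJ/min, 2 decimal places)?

79.64 kJ/min

R = Σλ_iE_i / (1 + Σλ_ih_i)
Numerator: 0.59×554 + 0.088×184 + 0.77×316 = 586.4
Denominator: 1 + 0.59×2.47 + 0.088×6.66 + 0.77×5.61 = 7.363
R = 586.4/7.363 = 79.64 kJ/min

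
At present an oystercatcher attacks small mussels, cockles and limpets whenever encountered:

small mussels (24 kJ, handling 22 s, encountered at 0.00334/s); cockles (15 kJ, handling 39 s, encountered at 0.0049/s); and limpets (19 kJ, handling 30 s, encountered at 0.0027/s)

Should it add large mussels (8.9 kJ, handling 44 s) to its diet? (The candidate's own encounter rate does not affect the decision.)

Yes

Intake rate on the current diet: R = (0.00334×24 + 0.0049×15 + 0.0027×19) / (1 + 0.00334×22 + 0.0049×39 + 0.0027×30) = 0.205/1.346 = 0.1523 kJ/s.
large mussels: E/h = 8.9/44 = 0.2023 kJ/s.
0.2023 > 0.1523, so adding large mussels raises the average — include it.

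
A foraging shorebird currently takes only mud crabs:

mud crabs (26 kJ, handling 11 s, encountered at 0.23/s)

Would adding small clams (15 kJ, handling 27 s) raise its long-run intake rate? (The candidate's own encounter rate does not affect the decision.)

No

Intake rate on the current diet: R = (0.23×26) / (1 + 0.23×11) = 5.98/3.53 = 1.694 kJ/s.
small clams: E/h = 15/27 = 0.5556 kJ/s.
Since 0.5556 < R, time spent handling small clams is better spent searching.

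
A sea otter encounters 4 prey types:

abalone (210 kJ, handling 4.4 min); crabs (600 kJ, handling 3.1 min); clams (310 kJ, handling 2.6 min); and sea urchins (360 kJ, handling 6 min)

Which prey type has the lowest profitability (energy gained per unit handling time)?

abalone

In descending order of E/h:
crabs: 600/3.1 = 194 kJ/min
clams: 310/2.6 = 119 kJ/min
sea urchins: 360/6 = 60 kJ/min
abalone: 210/4.4 = 47.7 kJ/min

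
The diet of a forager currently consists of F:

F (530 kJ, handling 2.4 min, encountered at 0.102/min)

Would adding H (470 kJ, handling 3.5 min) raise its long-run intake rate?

Intake rate on the current diet: R = (0.102×530) / (1 + 0.102×2.4) = 54.06/1.245 = 43.43 kJ/min.
Profitability of H: 470/3.5 = 134.3 kJ/min.
134.3 > 43.43, so adding H raises the average — include it.

Yes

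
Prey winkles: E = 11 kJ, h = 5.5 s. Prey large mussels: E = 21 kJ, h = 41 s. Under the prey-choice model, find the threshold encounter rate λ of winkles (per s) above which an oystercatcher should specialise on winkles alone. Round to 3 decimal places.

The zero-one rule: include large mussels iff E₂/h₂ > λE₁/(1+λh₁). Equality gives the switch point.
λE₁h₂ = E₂ + λE₂h₁ ⇒ λ = E₂/(E₁h₂ − E₂h₁) = 21/(451 − 115.5) = 0.06259 per s.

0.063 per s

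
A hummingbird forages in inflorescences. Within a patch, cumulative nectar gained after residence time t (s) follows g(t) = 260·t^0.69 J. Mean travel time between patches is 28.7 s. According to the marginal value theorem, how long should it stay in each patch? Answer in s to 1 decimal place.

63.9 s

By the marginal value theorem, leave when the instantaneous gain rate g'(t) equals the habitat-wide average g(t)/(T + t).
g'(t) = 0.69·260·t^-0.31. Setting 0.69·260·t^-0.31 = 260·t^0.69/(28.7+t) gives 0.69(28.7+t) = t, so 0.31·t = 0.69×28.7.
t* = 0.69×28.7/0.31 = 63.88 s.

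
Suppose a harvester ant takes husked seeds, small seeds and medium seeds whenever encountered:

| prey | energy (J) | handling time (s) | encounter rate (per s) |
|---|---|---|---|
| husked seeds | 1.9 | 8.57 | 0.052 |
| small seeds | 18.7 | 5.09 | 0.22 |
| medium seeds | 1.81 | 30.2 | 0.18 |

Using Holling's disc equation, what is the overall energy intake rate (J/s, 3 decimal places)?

0.567 J/s

R = Σλ_iE_i / (1 + Σλ_ih_i)
Numerator: 0.052×1.9 + 0.22×18.7 + 0.18×1.81 = 4.539
Denominator: 1 + 0.052×8.57 + 0.22×5.09 + 0.18×30.2 = 8.001
R = 4.539/8.001 = 0.5672 J/s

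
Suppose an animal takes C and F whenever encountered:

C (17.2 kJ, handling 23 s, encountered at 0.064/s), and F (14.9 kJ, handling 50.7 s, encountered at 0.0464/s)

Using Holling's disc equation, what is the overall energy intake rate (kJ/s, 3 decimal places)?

0.371 kJ/s

Energy encountered per unit search time: 0.064×17.2 + 0.0464×14.9 = 1.792 kJ/s.
Handling time per unit search time: 0.064×23 + 0.0464×50.7 = 3.824.
Rate = 1.792/(1 + 3.824) = 0.3715 kJ/s.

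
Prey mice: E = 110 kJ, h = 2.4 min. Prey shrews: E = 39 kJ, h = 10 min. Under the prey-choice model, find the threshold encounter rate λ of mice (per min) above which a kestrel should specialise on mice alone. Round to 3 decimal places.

At the threshold, the rate on mice alone equals the profitability of shrews: λ·110/(1 + λ·2.4) = 39/10 = 3.9.
Rearranging, λ(110 − 3.9×2.4) = 3.9, so λ = 3.9/100.6 = 0.03875 per min.

0.039 per min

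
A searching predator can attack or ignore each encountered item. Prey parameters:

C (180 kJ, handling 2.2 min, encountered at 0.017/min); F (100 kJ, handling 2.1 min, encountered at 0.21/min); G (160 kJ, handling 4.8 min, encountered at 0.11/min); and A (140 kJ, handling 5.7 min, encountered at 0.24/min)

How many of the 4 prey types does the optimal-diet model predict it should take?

4

Rank by E/h (kJ/min): C 81.8, F 47.6, G 33.3, A 24.6. Include each in turn until the next type's E/h falls below the running intake rate.
Rate on top 1: 2.95. F: 47.6 > 2.95 → include.
Rate on top 2: 16.27. G: 33.3 > 16.27 → include.
Rate on top 3: 20.76. A: 24.6 > 20.76 → include.
Optimal diet: C, F, G, A — 4 of 4 types.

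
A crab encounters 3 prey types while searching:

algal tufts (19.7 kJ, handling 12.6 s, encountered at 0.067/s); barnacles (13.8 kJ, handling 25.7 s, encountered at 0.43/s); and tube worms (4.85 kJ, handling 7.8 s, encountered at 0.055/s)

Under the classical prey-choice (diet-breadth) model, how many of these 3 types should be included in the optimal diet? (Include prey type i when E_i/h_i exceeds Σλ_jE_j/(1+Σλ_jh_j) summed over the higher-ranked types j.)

Rank by E/h (kJ/s): algal tufts 1.56, tube worms 0.622, barnacles 0.537. Include each in turn until the next type's E/h falls below the running intake rate.
Rate on top 1: 0.7157. tube worms: 0.622 < 0.7157 → exclude; stop.
Optimal diet: algal tufts — 1 of 3 types.

1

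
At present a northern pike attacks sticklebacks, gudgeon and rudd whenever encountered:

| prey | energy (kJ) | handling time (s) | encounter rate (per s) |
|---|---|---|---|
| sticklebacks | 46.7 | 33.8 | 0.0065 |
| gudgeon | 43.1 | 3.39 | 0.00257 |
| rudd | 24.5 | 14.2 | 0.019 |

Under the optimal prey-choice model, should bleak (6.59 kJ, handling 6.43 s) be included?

Yes

Current rate: (0.0065×46.7 + 0.00257×43.1 + 0.019×24.5)/(1 + 0.0065×33.8 + 0.00257×3.39 + 0.019×14.2) = 0.5872 kJ/s.
bleak: E/h = 6.59/6.43 = 1.025 kJ/s.
1.025 > 0.5872, so adding bleak raises the average — include it.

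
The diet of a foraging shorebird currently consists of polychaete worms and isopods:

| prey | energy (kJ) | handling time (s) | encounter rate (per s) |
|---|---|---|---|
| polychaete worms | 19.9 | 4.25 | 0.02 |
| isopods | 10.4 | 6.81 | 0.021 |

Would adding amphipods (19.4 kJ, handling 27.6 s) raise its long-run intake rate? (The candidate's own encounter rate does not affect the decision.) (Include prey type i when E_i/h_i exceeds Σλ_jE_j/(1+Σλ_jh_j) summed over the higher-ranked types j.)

On polychaete worms and isopods alone, R = ΣλE/(1+Σλh) = 0.6164/1.228 = 0.502 kJ/s.
Profitability of amphipods: 19.4/27.6 = 0.7029 kJ/s.
Since 0.7029 > R, including amphipods increases the long-run rate.

Yes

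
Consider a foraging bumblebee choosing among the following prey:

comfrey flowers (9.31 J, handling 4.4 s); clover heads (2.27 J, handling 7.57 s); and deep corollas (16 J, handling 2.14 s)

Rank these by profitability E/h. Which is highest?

In descending order of E/h:
deep corollas: 16/2.14 = 7.48 J/s
comfrey flowers: 9.31/4.4 = 2.12 J/s
clover heads: 2.27/7.57 = 0.3 J/s

deep corollas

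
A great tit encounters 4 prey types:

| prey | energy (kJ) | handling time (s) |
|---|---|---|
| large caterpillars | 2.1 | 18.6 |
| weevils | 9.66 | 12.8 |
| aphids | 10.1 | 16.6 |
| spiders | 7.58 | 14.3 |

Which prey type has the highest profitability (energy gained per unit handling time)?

In descending order of E/h:
weevils: 9.66/12.8 = 0.755 kJ/s
aphids: 10.1/16.6 = 0.608 kJ/s
spiders: 7.58/14.3 = 0.53 kJ/s
large caterpillars: 2.1/18.6 = 0.113 kJ/s

weevils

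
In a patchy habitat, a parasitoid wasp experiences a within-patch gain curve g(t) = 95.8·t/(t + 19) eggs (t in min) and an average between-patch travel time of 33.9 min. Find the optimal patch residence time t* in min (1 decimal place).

By the marginal value theorem, leave when the instantaneous gain rate g'(t) equals the habitat-wide average g(t)/(T + t).
g'(t) = 95.8·19/(t + 19)². Setting 95.8·19/(t+19)² = 95.8t/[(t+19)(33.9+t)] gives 19(33.9+t) = t(t+19), so t² = 19×33.9 = 644.1.
t* = √644.1 = 25.38 min.

25.4 min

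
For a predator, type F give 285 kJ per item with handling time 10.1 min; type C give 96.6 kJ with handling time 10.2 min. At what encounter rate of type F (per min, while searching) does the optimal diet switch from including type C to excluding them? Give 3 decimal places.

Drop type C once their profitability E₂/h₂ falls below the rate achievable on type F alone: E₂/h₂ = λE₁/(1 + λh₁).
Solve for λ: λE₁h₂ = E₂(1 + λh₁) → λ(E₁h₂ − E₂h₁) = E₂ → λ = E₂/(E₁h₂ − E₂h₁).
λ = 96.6/(285×10.2 − 96.6×10.1) = 96.6/1931 = 0.05002 per min.

0.050 per min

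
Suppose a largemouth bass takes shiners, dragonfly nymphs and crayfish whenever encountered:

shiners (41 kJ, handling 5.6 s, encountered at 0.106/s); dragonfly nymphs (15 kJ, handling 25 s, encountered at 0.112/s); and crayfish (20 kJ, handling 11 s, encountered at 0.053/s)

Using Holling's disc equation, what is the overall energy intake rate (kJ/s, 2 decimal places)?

R = Σλ_iE_i / (1 + Σλ_ih_i)
Numerator: 0.106×41 + 0.112×15 + 0.053×20 = 7.086
Denominator: 1 + 0.106×5.6 + 0.112×25 + 0.053×11 = 4.977
R = 7.086/4.977 = 1.424 kJ/s

1.42 kJ/s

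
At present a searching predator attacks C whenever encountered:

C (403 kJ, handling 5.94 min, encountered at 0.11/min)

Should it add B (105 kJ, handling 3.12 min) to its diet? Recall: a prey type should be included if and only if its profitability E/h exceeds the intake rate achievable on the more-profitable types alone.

On C alone, R = ΣλE/(1+Σλh) = 44.33/1.653 = 26.81 kJ/min.
B: E/h = 105/3.12 = 33.65 kJ/min.
33.65 > 26.81, so adding B raises the average — include it.

Yes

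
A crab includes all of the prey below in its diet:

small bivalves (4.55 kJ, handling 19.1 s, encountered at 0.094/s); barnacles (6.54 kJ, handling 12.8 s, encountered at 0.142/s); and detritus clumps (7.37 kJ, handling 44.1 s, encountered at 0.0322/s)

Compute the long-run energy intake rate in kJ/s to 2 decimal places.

Energy encountered per unit search time: 0.094×4.55 + 0.142×6.54 + 0.0322×7.37 = 1.594 kJ/s.
Handling time per unit search time: 0.094×19.1 + 0.142×12.8 + 0.0322×44.1 = 5.033.
Rate = 1.594/(1 + 5.033) = 0.2642 kJ/s.

0.26 kJ/s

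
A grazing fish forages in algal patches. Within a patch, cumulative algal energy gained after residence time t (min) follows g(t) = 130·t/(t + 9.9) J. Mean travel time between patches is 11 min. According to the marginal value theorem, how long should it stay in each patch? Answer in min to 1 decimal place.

Optimal t* satisfies g'(t*) = g(t*)/(T + t*).
g'(t) = 130·9.9/(t + 9.9)². Setting 130·9.9/(t+9.9)² = 130t/[(t+9.9)(11+t)] gives 9.9(11+t) = t(t+9.9), so t² = 9.9×11 = 108.9.
t* = √108.9 = 10.44 min.

10.4 min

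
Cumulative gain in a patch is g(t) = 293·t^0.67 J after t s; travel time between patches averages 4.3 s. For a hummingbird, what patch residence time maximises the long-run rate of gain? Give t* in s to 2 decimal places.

8.73 s

Optimal t* satisfies g'(t*) = g(t*)/(T + t*).
g'(t) = 0.67·293·t^-0.33. Setting 0.67·293·t^-0.33 = 293·t^0.67/(4.3+t) gives 0.67(4.3+t) = t, so 0.33·t = 0.67×4.3.
t* = 0.67×4.3/0.33 = 8.73 s.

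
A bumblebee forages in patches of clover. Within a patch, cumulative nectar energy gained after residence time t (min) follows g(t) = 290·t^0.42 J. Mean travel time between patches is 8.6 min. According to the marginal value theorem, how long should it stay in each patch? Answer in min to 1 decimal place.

Optimal t* satisfies g'(t*) = g(t*)/(T + t*).
g'(t) = 0.42·290·t^-0.58. Setting 0.42·290·t^-0.58 = 290·t^0.42/(8.6+t) gives 0.42(8.6+t) = t, so 0.58·t = 0.42×8.6.
t* = 0.42×8.6/0.58 = 6.228 min.

6.2 min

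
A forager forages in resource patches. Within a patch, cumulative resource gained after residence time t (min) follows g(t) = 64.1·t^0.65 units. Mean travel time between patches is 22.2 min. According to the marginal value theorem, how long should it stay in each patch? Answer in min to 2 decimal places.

41.23 min

By the marginal value theorem, leave when the instantaneous gain rate g'(t) equals the habitat-wide average g(t)/(T + t).
g'(t) = 0.65·64.1·t^-0.35. Setting 0.65·64.1·t^-0.35 = 64.1·t^0.65/(22.2+t) gives 0.65(22.2+t) = t, so 0.35·t = 0.65×22.2.
t* = 0.65×22.2/0.35 = 41.23 min.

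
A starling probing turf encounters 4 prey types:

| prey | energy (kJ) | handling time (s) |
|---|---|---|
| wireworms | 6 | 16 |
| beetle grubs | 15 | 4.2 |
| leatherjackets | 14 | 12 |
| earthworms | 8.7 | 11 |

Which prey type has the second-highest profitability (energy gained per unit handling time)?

leatherjackets

In descending order of E/h:
beetle grubs: 15/4.2 = 3.57 kJ/s
leatherjackets: 14/12 = 1.17 kJ/s
earthworms: 8.7/11 = 0.791 kJ/s
wireworms: 6/16 = 0.375 kJ/s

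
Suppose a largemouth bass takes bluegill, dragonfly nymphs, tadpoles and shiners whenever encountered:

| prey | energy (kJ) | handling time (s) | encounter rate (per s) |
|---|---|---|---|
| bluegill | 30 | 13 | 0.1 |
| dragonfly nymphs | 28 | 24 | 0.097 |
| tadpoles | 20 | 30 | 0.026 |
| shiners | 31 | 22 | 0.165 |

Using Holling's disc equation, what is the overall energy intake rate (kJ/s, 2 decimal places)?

R = (0.1×30 + 0.097×28 + 0.026×20 + 0.165×31) / (1 + 0.1×13 + 0.097×24 + 0.026×30 + 0.165×22) = 11.35/9.038 = 1.256 kJ/s.

1.26 kJ/s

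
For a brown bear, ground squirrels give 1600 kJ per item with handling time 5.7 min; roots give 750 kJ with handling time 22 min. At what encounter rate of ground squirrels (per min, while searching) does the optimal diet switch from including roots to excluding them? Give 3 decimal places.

0.024 per min

At the threshold, the rate on ground squirrels alone equals the profitability of roots: λ·1600/(1 + λ·5.7) = 750/22 = 34.09.
Rearranging, λ(1600 − 34.09×5.7) = 34.09, so λ = 34.09/1406 = 0.02425 per min.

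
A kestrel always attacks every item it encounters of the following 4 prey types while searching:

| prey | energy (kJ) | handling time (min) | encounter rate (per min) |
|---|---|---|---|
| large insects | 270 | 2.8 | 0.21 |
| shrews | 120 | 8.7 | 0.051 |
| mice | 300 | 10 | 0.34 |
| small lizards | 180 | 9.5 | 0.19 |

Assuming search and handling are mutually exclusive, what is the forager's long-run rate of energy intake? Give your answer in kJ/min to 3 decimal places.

Energy encountered per unit search time: 0.21×270 + 0.051×120 + 0.34×300 + 0.19×180 = 199 kJ/min.
Handling time per unit search time: 0.21×2.8 + 0.051×8.7 + 0.34×10 + 0.19×9.5 = 6.237.
Rate = 199/(1 + 6.237) = 27.5 kJ/min.

27.501 kJ/min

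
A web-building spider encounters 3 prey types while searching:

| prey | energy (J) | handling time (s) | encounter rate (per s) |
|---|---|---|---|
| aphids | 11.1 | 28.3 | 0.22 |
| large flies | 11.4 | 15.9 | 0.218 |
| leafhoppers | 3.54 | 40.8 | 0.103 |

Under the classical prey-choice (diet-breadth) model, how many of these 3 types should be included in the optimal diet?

1

E/h in descending order: large flies 0.717, aphids 0.392, leafhoppers 0.0868 J/s. The optimal diet is the largest prefix of this list for which every included type satisfies E_i/h_i > R on the types above it.
Rate on top 1: 0.5564. aphids: 0.392 < 0.5564 → exclude; stop.
Optimal diet: large flies — 1 of 3 types.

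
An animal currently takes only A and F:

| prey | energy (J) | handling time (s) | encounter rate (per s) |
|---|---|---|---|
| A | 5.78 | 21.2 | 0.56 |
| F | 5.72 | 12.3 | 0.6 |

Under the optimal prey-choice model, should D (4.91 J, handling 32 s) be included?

Current rate: (0.56×5.78 + 0.6×5.72)/(1 + 0.56×21.2 + 0.6×12.3) = 0.3293 J/s.
Profitability of D: 4.91/32 = 0.1534 J/s.
0.1534 < 0.3293, so adding D would lower the average — exclude it.

No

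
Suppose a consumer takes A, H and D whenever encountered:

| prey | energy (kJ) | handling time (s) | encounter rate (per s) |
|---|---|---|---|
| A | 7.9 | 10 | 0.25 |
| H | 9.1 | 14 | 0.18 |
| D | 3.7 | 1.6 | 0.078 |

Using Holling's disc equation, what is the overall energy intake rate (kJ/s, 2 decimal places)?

0.63 kJ/s

R = (0.25×7.9 + 0.18×9.1 + 0.078×3.7) / (1 + 0.25×10 + 0.18×14 + 0.078×1.6) = 3.902/6.145 = 0.6349 kJ/s.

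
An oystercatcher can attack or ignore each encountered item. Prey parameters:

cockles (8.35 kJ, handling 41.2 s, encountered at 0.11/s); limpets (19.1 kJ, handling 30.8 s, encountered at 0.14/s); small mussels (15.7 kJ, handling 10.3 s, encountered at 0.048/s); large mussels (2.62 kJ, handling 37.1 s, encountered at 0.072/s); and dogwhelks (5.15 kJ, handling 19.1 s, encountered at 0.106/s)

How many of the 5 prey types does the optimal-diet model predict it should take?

2

Profitabilities (E/h, kJ/s): small mussels 1.52, limpets 0.62, dogwhelks 0.27, cockles 0.203, large mussels 0.0706. Add prey in this order while the next type's profitability exceeds the intake rate on those already taken.
Rate on top 1: 0.5043. limpets: 0.62 > 0.5043 → include.
Rate on top 2: 0.5903. dogwhelks: 0.27 < 0.5903 → exclude; stop.
Optimal diet: small mussels, limpets — 2 of 5 types.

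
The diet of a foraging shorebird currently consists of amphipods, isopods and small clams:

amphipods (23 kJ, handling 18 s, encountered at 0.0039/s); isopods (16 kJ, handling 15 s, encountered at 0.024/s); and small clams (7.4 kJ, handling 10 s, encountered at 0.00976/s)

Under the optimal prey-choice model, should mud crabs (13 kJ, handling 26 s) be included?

On amphipods, isopods and small clams alone, R = ΣλE/(1+Σλh) = 0.5459/1.528 = 0.3573 kJ/s.
mud crabs: E/h = 13/26 = 0.5 kJ/s.
0.5 > 0.3573, so adding mud crabs raises the average — include it.

Yes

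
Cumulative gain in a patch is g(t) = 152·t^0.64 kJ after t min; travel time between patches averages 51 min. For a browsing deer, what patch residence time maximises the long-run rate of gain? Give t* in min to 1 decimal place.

90.7 min

By the marginal value theorem, leave when the instantaneous gain rate g'(t) equals the habitat-wide average g(t)/(T + t).
g'(t) = 0.64·152·t^-0.36. Setting 0.64·152·t^-0.36 = 152·t^0.64/(51+t) gives 0.64(51+t) = t, so 0.36·t = 0.64×51.
t* = 0.64×51/0.36 = 90.67 min.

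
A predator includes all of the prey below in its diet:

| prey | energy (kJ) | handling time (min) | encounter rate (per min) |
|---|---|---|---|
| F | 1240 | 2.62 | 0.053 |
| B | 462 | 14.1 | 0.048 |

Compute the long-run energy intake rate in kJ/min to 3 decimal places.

48.410 kJ/min

R = (0.053×1240 + 0.048×462) / (1 + 0.053×2.62 + 0.048×14.1) = 87.9/1.816 = 48.41 kJ/min.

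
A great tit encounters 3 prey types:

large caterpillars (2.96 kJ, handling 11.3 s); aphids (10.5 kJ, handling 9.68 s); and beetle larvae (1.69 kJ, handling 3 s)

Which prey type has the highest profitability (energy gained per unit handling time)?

aphids

Profitability E/h (kJ/s): large caterpillars = 2.96/11.3 = 0.262, aphids = 10.5/9.68 = 1.08, beetle larvae = 1.69/3 = 0.563.
Ranked: aphids > beetle larvae > large caterpillars.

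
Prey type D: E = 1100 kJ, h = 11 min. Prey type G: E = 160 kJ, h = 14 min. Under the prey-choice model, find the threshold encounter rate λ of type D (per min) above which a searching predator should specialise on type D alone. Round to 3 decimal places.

0.012 per min

The zero-one rule: include type G iff E₂/h₂ > λE₁/(1+λh₁). Equality gives the switch point.
λE₁h₂ = E₂ + λE₂h₁ ⇒ λ = E₂/(E₁h₂ − E₂h₁) = 160/(1.54e+04 − 1760) = 0.01173 per min.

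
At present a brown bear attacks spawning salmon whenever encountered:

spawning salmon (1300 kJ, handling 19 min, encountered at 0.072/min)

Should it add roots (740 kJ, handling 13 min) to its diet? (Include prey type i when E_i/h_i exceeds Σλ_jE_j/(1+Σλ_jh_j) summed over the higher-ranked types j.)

On spawning salmon alone, R = ΣλE/(1+Σλh) = 93.6/2.368 = 39.53 kJ/min.
roots: E/h = 740/13 = 56.92 kJ/min.
Since 56.92 > R, including roots increases the long-run rate.

Yes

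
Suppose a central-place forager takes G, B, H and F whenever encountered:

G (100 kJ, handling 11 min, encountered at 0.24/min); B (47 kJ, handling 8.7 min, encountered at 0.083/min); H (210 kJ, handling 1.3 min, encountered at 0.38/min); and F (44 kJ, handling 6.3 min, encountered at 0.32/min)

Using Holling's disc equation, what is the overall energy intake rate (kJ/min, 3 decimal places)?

17.721 kJ/min

R = (0.24×100 + 0.083×47 + 0.38×210 + 0.32×44) / (1 + 0.24×11 + 0.083×8.7 + 0.38×1.3 + 0.32×6.3) = 121.8/6.872 = 17.72 kJ/min.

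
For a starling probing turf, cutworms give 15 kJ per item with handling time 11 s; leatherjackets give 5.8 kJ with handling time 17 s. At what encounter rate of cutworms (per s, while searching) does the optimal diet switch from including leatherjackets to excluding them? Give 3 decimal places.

Drop leatherjackets once their profitability E₂/h₂ falls below the rate achievable on cutworms alone: E₂/h₂ = λE₁/(1 + λh₁).
Solve for λ: λE₁h₂ = E₂(1 + λh₁) → λ(E₁h₂ − E₂h₁) = E₂ → λ = E₂/(E₁h₂ − E₂h₁).
λ = 5.8/(15×17 − 5.8×11) = 5.8/191.2 = 0.03033 per s.

0.030 per s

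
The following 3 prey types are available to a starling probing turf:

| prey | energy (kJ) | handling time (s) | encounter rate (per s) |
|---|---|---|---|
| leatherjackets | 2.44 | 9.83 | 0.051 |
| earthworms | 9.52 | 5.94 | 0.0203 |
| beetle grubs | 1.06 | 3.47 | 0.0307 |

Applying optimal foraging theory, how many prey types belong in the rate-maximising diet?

Rank by E/h (kJ/s): earthworms 1.6, beetle grubs 0.305, leatherjackets 0.248. Include each in turn until the next type's E/h falls below the running intake rate.
Rate on top 1: 0.1725. beetle grubs: 0.305 > 0.1725 → include.
Rate on top 2: 0.184. leatherjackets: 0.248 > 0.184 → include.
Optimal diet: earthworms, beetle grubs, leatherjackets — 3 of 3 types.

3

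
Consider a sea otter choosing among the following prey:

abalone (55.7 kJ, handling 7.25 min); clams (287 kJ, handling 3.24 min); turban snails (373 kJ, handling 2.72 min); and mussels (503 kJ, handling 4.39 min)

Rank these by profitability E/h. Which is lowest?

Profitability E/h (kJ/min): abalone = 55.7/7.25 = 7.68, clams = 287/3.24 = 88.6, turban snails = 373/2.72 = 137, mussels = 503/4.39 = 115.
Ranked: turban snails > mussels > clams > abalone.

abalone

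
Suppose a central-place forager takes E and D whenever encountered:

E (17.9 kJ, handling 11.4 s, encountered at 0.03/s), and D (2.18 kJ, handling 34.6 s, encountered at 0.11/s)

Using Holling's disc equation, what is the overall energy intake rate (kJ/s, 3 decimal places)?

R = Σλ_iE_i / (1 + Σλ_ih_i)
Numerator: 0.03×17.9 + 0.11×2.18 = 0.7768
Denominator: 1 + 0.03×11.4 + 0.11×34.6 = 5.148
R = 0.7768/5.148 = 0.1509 kJ/s

0.151 kJ/s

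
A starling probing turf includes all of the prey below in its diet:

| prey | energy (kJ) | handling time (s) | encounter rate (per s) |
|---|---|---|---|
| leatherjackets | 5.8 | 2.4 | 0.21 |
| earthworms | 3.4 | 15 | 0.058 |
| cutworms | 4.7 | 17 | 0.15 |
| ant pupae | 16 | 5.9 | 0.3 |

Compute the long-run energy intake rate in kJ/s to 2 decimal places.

Energy encountered per unit search time: 0.21×5.8 + 0.058×3.4 + 0.15×4.7 + 0.3×16 = 6.92 kJ/s.
Handling time per unit search time: 0.21×2.4 + 0.058×15 + 0.15×17 + 0.3×5.9 = 5.694.
Rate = 6.92/(1 + 5.694) = 1.034 kJ/s.

1.03 kJ/s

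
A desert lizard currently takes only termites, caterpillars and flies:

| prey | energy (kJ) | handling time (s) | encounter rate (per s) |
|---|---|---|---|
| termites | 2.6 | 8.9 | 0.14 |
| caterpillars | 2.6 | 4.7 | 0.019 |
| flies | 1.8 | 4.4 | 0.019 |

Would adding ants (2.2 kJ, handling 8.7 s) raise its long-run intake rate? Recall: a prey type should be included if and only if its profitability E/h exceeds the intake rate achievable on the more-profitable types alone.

On termites, caterpillars and flies alone, R = ΣλE/(1+Σλh) = 0.4476/2.419 = 0.185 kJ/s.
Profitability of ants: 2.2/8.7 = 0.2529 kJ/s.
Since 0.2529 > R, including ants increases the long-run rate.

Yes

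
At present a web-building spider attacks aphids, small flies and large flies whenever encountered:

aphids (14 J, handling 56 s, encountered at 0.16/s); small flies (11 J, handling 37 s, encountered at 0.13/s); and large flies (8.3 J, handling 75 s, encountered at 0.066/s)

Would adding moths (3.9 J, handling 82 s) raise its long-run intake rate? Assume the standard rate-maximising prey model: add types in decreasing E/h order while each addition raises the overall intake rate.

No

Intake rate on the current diet: R = (0.16×14 + 0.13×11 + 0.066×8.3) / (1 + 0.16×56 + 0.13×37 + 0.066×75) = 4.218/19.72 = 0.2139 J/s.
Profitability of moths: 3.9/82 = 0.04756 J/s.
0.04756 < 0.2139, so adding moths would lower the average — exclude it.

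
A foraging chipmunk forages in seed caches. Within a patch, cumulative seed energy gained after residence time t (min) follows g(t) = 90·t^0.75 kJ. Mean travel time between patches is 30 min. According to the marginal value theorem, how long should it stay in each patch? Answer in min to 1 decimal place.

90.0 min

Optimal t* satisfies g'(t*) = g(t*)/(T + t*).
g'(t) = 0.75·90·t^-0.25. Setting 0.75·90·t^-0.25 = 90·t^0.75/(30+t) gives 0.75(30+t) = t, so 0.25·t = 0.75×30.
t* = 0.75×30/0.25 = 90 min.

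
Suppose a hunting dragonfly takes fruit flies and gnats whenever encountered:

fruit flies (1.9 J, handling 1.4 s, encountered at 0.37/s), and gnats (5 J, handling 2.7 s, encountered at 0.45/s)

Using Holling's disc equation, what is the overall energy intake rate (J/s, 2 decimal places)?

R = Σλ_iE_i / (1 + Σλ_ih_i)
Numerator: 0.37×1.9 + 0.45×5 = 2.953
Denominator: 1 + 0.37×1.4 + 0.45×2.7 = 2.733
R = 2.953/2.733 = 1.08 J/s

1.08 J/s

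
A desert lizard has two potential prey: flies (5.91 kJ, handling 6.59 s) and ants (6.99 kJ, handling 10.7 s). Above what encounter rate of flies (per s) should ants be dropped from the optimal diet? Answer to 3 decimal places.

0.407 per s

The zero-one rule: include ants iff E₂/h₂ > λE₁/(1+λh₁). Equality gives the switch point.
λE₁h₂ = E₂ + λE₂h₁ ⇒ λ = E₂/(E₁h₂ − E₂h₁) = 6.99/(63.24 − 46.06) = 0.407 per s.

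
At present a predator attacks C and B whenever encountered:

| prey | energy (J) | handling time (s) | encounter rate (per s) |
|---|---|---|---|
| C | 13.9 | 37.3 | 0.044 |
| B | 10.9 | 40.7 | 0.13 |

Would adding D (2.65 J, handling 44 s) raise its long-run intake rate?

Current rate: (0.044×13.9 + 0.13×10.9)/(1 + 0.044×37.3 + 0.13×40.7) = 0.2557 J/s.
Profitability of D: 2.65/44 = 0.06023 J/s.
Since 0.06023 < R, time spent handling D is better spent searching.

No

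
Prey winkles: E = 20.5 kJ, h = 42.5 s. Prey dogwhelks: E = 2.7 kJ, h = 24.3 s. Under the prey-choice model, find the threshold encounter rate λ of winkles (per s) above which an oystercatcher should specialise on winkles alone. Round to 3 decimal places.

At the threshold, the rate on winkles alone equals the profitability of dogwhelks: λ·20.5/(1 + λ·42.5) = 2.7/24.3 = 0.1111.
Rearranging, λ(20.5 − 0.1111×42.5) = 0.1111, so λ = 0.1111/15.78 = 0.007042 per s.

0.007 per s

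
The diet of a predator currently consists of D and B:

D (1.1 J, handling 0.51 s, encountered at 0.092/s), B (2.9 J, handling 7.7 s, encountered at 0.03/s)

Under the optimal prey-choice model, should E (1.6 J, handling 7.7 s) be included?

Intake rate on the current diet: R = (0.092×1.1 + 0.03×2.9) / (1 + 0.092×0.51 + 0.03×7.7) = 0.1882/1.278 = 0.1473 J/s.
E: E/h = 1.6/7.7 = 0.2078 J/s.
0.2078 > 0.1473, so adding E raises the average — include it.

Yes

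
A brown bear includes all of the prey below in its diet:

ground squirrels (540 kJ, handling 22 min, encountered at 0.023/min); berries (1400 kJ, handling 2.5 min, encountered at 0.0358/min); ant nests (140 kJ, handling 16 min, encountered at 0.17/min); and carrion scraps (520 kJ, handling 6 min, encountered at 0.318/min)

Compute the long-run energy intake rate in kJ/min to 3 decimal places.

40.443 kJ/min

R = Σλ_iE_i / (1 + Σλ_ih_i)
Numerator: 0.023×540 + 0.0358×1400 + 0.17×140 + 0.318×520 = 251.7
Denominator: 1 + 0.023×22 + 0.0358×2.5 + 0.17×16 + 0.318×6 = 6.224
R = 251.7/6.224 = 40.44 kJ/min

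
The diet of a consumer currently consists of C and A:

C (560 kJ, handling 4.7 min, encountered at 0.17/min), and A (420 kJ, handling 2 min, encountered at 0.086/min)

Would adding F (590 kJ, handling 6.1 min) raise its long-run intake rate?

Current rate: (0.17×560 + 0.086×420)/(1 + 0.17×4.7 + 0.086×2) = 66.63 kJ/min.
Profitability of F: 590/6.1 = 96.72 kJ/min.
96.72 > 66.63, so adding F raises the average — include it.

Yes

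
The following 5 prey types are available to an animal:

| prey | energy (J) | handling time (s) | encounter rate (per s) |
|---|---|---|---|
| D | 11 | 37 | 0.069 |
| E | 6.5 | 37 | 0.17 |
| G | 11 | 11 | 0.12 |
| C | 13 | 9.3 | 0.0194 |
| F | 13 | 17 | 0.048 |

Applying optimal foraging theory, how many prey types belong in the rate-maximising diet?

3

Rank by E/h (J/s): C 1.4, G 1, F 0.765, D 0.297, E 0.176. Include each in turn until the next type's E/h falls below the running intake rate.
Rate on top 1: 0.2137. G: 1 > 0.2137 → include.
Rate on top 2: 0.6288. F: 0.765 > 0.6288 → include.
Rate on top 3: 0.6622. D: 0.297 < 0.6622 → exclude; stop.
Optimal diet: C, G, F — 3 of 5 types.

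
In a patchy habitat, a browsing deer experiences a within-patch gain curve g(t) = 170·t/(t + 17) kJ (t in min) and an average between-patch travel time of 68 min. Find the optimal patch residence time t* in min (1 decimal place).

By the marginal value theorem, leave when the instantaneous gain rate g'(t) equals the habitat-wide average g(t)/(T + t).
g'(t) = 170·17/(t + 17)². Setting 170·17/(t+17)² = 170t/[(t+17)(68+t)] gives 17(68+t) = t(t+17), so t² = 17×68 = 1156.
t* = √1156 = 34 min.

34.0 min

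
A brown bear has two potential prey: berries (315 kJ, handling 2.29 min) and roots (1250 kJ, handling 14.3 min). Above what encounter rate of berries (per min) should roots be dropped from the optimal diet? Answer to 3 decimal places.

Drop roots once their profitability E₂/h₂ falls below the rate achievable on berries alone: E₂/h₂ = λE₁/(1 + λh₁).
Solve for λ: λE₁h₂ = E₂(1 + λh₁) → λ(E₁h₂ − E₂h₁) = E₂ → λ = E₂/(E₁h₂ − E₂h₁).
λ = 1250/(315×14.3 − 1250×2.29) = 1250/1642 = 0.7613 per min.

0.761 per min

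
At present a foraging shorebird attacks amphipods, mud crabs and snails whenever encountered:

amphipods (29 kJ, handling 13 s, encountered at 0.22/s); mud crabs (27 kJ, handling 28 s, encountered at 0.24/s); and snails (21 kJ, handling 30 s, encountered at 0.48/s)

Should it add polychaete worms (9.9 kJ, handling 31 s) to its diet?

On amphipods, mud crabs and snails alone, R = ΣλE/(1+Σλh) = 22.94/24.98 = 0.9183 kJ/s.
Profitability of polychaete worms: 9.9/31 = 0.3194 kJ/s.
0.3194 < 0.9183, so adding polychaete worms would lower the average — exclude it.

No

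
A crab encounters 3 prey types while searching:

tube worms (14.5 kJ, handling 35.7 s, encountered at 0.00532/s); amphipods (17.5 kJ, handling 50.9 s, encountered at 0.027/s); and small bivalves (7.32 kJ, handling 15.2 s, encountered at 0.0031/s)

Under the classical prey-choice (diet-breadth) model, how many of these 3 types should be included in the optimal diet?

E/h in descending order: small bivalves 0.482, tube worms 0.406, amphipods 0.344 kJ/s. The optimal diet is the largest prefix of this list for which every included type satisfies E_i/h_i > R on the types above it.
Rate on top 1: 0.02167. tube worms: 0.406 > 0.02167 → include.
Rate on top 2: 0.0807. amphipods: 0.344 > 0.0807 → include.
Optimal diet: small bivalves, tube worms, amphipods — 3 of 3 types.

3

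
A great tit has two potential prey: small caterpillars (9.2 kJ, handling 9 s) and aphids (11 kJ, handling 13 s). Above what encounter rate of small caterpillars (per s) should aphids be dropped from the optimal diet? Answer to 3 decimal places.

The zero-one rule: include aphids iff E₂/h₂ > λE₁/(1+λh₁). Equality gives the switch point.
λE₁h₂ = E₂ + λE₂h₁ ⇒ λ = E₂/(E₁h₂ − E₂h₁) = 11/(119.6 − 99) = 0.534 per s.

0.534 per s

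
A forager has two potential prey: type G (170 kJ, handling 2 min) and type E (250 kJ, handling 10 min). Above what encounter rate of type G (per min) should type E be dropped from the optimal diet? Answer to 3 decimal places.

At the threshold, the rate on type G alone equals the profitability of type E: λ·170/(1 + λ·2) = 250/10 = 25.
Rearranging, λ(170 − 25×2) = 25, so λ = 25/120 = 0.2083 per min.

0.208 per min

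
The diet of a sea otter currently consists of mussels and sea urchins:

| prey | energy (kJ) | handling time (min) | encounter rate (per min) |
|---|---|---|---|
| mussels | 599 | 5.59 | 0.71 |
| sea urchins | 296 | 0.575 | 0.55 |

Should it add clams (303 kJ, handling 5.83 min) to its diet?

No

Intake rate on the current diet: R = (0.71×599 + 0.55×296) / (1 + 0.71×5.59 + 0.55×0.575) = 588.1/5.285 = 111.3 kJ/min.
clams: E/h = 303/5.83 = 51.97 kJ/min.
Since 51.97 < R, time spent handling clams is better spent searching.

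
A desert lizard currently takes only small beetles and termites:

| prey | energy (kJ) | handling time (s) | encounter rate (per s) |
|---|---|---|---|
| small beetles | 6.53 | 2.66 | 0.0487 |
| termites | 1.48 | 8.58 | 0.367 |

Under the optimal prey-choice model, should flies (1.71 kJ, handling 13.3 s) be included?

Intake rate on the current diet: R = (0.0487×6.53 + 0.367×1.48) / (1 + 0.0487×2.66 + 0.367×8.58) = 0.8612/4.278 = 0.2013 kJ/s.
Profitability of flies: 1.71/13.3 = 0.1286 kJ/s.
0.1286 < 0.2013, so adding flies would lower the average — exclude it.

No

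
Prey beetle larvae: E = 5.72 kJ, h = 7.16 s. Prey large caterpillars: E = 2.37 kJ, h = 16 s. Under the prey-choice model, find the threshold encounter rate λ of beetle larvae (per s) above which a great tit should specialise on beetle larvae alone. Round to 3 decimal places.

Drop large caterpillars once their profitability E₂/h₂ falls below the rate achievable on beetle larvae alone: E₂/h₂ = λE₁/(1 + λh₁).
Solve for λ: λE₁h₂ = E₂(1 + λh₁) → λ(E₁h₂ − E₂h₁) = E₂ → λ = E₂/(E₁h₂ − E₂h₁).
λ = 2.37/(5.72×16 − 2.37×7.16) = 2.37/74.55 = 0.03179 per s.

0.032 per s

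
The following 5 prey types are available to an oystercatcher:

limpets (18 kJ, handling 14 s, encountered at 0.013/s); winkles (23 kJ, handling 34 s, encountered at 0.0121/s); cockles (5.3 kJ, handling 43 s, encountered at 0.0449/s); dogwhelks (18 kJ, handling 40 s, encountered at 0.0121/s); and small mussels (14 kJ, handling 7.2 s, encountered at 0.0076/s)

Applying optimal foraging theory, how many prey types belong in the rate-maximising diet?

E/h in descending order: small mussels 1.94, limpets 1.29, winkles 0.676, dogwhelks 0.45, cockles 0.123 kJ/s. The optimal diet is the largest prefix of this list for which every included type satisfies E_i/h_i > R on the types above it.
Rate on top 1: 0.1009. limpets: 1.29 > 0.1009 → include.
Rate on top 2: 0.2752. winkles: 0.676 > 0.2752 → include.
Rate on top 3: 0.3754. dogwhelks: 0.45 > 0.3754 → include.
Rate on top 4: 0.3923. cockles: 0.123 < 0.3923 → exclude; stop.
Optimal diet: small mussels, limpets, winkles, dogwhelks — 4 of 5 types.

4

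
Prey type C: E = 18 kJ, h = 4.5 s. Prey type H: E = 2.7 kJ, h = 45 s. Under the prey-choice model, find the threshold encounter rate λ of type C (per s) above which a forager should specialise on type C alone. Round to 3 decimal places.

The zero-one rule: include type H iff E₂/h₂ > λE₁/(1+λh₁). Equality gives the switch point.
λE₁h₂ = E₂ + λE₂h₁ ⇒ λ = E₂/(E₁h₂ − E₂h₁) = 2.7/(810 − 12.15) = 0.003384 per s.

0.003 per s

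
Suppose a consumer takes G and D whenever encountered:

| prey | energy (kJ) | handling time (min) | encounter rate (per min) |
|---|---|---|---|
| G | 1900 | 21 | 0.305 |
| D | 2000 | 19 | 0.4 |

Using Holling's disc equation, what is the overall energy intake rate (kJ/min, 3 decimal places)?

Energy encountered per unit search time: 0.305×1900 + 0.4×2000 = 1380 kJ/min.
Handling time per unit search time: 0.305×21 + 0.4×19 = 14.01.
Rate = 1380/(1 + 14.01) = 91.94 kJ/min.

91.936 kJ/min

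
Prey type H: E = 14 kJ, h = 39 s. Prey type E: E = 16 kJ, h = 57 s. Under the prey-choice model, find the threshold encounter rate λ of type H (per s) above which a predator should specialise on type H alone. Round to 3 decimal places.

0.092 per s

The zero-one rule: include type E iff E₂/h₂ > λE₁/(1+λh₁). Equality gives the switch point.
λE₁h₂ = E₂ + λE₂h₁ ⇒ λ = E₂/(E₁h₂ − E₂h₁) = 16/(798 − 624) = 0.09195 per s.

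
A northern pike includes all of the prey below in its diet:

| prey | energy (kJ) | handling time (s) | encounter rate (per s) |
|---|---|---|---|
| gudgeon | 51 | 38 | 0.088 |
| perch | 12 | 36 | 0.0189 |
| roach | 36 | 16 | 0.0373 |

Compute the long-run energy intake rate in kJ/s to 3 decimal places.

R = (0.088×51 + 0.0189×12 + 0.0373×36) / (1 + 0.088×38 + 0.0189×36 + 0.0373×16) = 6.058/5.621 = 1.078 kJ/s.

1.078 kJ/s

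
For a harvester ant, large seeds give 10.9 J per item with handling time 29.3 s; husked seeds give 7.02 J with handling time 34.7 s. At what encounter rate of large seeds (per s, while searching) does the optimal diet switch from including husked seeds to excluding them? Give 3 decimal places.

0.041 per s

At the threshold, the rate on large seeds alone equals the profitability of husked seeds: λ·10.9/(1 + λ·29.3) = 7.02/34.7 = 0.2023.
Rearranging, λ(10.9 − 0.2023×29.3) = 0.2023, so λ = 0.2023/4.972 = 0.04069 per s.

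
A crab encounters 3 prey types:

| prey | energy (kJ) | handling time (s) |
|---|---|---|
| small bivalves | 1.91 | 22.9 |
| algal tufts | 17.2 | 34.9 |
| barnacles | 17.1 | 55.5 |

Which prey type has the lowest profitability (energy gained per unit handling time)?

small bivalves

Profitability E/h (kJ/s): small bivalves = 1.91/22.9 = 0.0834, algal tufts = 17.2/34.9 = 0.493, barnacles = 17.1/55.5 = 0.308.
Ranked: algal tufts > barnacles > small bivalves.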